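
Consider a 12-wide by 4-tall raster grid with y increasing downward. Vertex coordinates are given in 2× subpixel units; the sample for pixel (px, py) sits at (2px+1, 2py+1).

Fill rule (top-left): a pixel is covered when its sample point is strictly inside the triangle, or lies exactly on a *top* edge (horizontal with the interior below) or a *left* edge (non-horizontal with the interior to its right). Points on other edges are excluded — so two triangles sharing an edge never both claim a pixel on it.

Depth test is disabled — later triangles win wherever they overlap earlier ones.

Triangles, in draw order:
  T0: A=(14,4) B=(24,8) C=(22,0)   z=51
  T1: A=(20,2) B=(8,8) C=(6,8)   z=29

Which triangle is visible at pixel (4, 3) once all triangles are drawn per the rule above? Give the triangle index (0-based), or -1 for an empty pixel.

T0:
  2·area = 72  (B↔C swapped to make it positive)
  edge (14, 4)→(22, 0): d=(8,-4) top-left  bias=+0
  edge (22, 0)→(24, 8): d=(2,8) right/bottom  bias=-1
  edge (24, 8)→(14, 4): d=(-10,-4) top-left  bias=+0
    (10,0)@(21, 1): e=[4,10,58] → █
    (11,0)@(23, 1): e=[12,-6,66] → ·
    (8,1)@(17, 3): e=[4,46,22] → █
    (9,1)@(19, 3): e=[12,30,30] → █
    (11,1)@(23, 3): e=[28,-2,46] → ·
    (8,2)@(17, 5): e=[20,50,2] → █
    (11,2)@(23, 5): e=[44,2,26] → █
    (8,3)@(17, 7): e=[36,54,-18] → ·
    (9,3)@(19, 7): e=[44,38,-10] → ·
    (10,3)@(21, 7): e=[52,22,-2] → ·
    (11,3)@(23, 7): e=[60,6,6] → █
  covered (9 px):
    · · · · · · · · · · █ ·
    · · · · · · · · █ █ █ ·
    · · · · · · · · █ █ █ █
    · · · · · · · · · · · █
T1:
  2·area = 12
  edge (20, 2)→(8, 8): d=(-12,6) right/bottom  bias=-1
  edge (8, 8)→(6, 8): d=(-2,0) right/bottom  bias=-1
  edge (6, 8)→(20, 2): d=(14,-6) top-left  bias=+0
    (6,2)@(13, 5): e=[6,6,0] → █  [on edge]
    (7,2)@(15, 5): e=[-6,6,12] → ·
    (4,3)@(9, 7): e=[6,2,4] → █
    (5,3)@(11, 7): e=[-6,2,16] → ·
    (6,3)@(13, 7): e=[-18,2,28] → ·
  covered (2 px):
    · · · · · · · · · · · ·
    · · · · · · · · · · · ·
    · · · · · · █ · · · · ·
    · · · · █ · · · · · · ·

Z-buffer (winner per pixel, '.' = empty):
  . . . . . . . . . . 0 .
  . . . . . . . . 0 0 0 .
  . . . . . . 1 . 0 0 0 0
  . . . . 1 . . . . . . 0

Final: 1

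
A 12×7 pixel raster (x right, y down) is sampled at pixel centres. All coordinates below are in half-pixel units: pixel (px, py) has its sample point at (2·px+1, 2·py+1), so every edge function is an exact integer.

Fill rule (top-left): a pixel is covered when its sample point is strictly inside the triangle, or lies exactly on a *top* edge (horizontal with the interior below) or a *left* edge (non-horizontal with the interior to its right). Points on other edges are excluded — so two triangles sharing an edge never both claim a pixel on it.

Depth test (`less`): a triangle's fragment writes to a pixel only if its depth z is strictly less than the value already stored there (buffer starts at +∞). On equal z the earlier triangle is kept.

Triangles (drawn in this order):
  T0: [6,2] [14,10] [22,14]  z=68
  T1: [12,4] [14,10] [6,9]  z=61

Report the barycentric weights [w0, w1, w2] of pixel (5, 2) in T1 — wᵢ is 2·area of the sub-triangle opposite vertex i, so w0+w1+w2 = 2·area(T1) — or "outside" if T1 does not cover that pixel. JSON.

T0:
  2·area = 32  (B↔C swapped to make it positive)
  edge (6, 2)→(22, 14): d=(16,12) right/bottom  bias=-1
  edge (22, 14)→(14, 10): d=(-8,-4) top-left  bias=+0
  edge (14, 10)→(6, 2): d=(-8,-8) top-left  bias=+0
    (2,0)@(5, 1): e=[-4,36,0] → ·  [on edge]
    (3,1)@(7, 3): e=[4,28,0] → #  [on edge]
    (4,1)@(9, 3): e=[-20,36,16] → ·
    (3,2)@(7, 5): e=[36,12,-16] → ·
    (4,2)@(9, 5): e=[12,20,0] → #  [on edge]
    (5,2)@(11, 5): e=[-12,28,16] → ·
    (4,3)@(9, 7): e=[44,4,-16] → ·
    (5,3)@(11, 7): e=[20,12,0] → #  [on edge]
    (6,3)@(13, 7): e=[-4,20,16] → ·
    (5,4)@(11, 9): e=[52,-4,-16] → ·
    (6,4)@(13, 9): e=[28,4,0] → #  [on edge]
    (7,4)@(15, 9): e=[4,12,16] → #
    (7,5)@(15, 11): e=[36,-4,0] → ·  [on edge]
    (8,6)@(17, 13): e=[44,-12,0] → ·  [on edge]
  covered (6 px):
    · · · · · · · · · · · ·
    · · · # · · · · · · · ·
    · · · · # · · · · · · ·
    · · · · · # · · · · · ·
    · · · · · · # # · · · ·
    · · · · · · · · # · · ·
    · · · · · · · · · · · ·
T1:
  2·area = 46
  edge (12, 4)→(14, 10): d=(2,6) right/bottom  bias=-1
  edge (14, 10)→(6, 9): d=(-8,-1) top-left  bias=+0
  edge (6, 9)→(12, 4): d=(6,-5) top-left  bias=+0
    (5,0)@(11, 1): e=[0,69,-23] → ·  [on edge]
    (5,2)@(11, 5): e=[8,37,1] → #
    (6,2)@(13, 5): e=[-4,39,11] → ·
    (4,3)@(9, 7): e=[24,19,3] → #
    (6,3)@(13, 7): e=[0,23,23] → ·  [on edge]
    (3,4)@(7, 9): e=[40,1,5] → #
    (6,4)@(13, 9): e=[4,7,35] → #
    (7,4)@(15, 9): e=[-8,9,45] → ·
    (3,5)@(7, 11): e=[44,-15,17] → ·
    (4,5)@(9, 11): e=[32,-13,27] → ·
    (5,5)@(11, 11): e=[20,-11,37] → ·
    (6,5)@(13, 11): e=[8,-9,47] → ·
    (7,6)@(15, 13): e=[0,-23,69] → ·  [on edge]
  covered (7 px):
    · · · · · · · · · · · ·
    · · · · · · · · · · · ·
    · · · · · # · · · · · ·
    · · · · # # · · · · · ·
    · · · # # # # · · · · ·
    · · · · · · · · · · · ·
    · · · · · · · · · · · ·

Result: [37,1,8]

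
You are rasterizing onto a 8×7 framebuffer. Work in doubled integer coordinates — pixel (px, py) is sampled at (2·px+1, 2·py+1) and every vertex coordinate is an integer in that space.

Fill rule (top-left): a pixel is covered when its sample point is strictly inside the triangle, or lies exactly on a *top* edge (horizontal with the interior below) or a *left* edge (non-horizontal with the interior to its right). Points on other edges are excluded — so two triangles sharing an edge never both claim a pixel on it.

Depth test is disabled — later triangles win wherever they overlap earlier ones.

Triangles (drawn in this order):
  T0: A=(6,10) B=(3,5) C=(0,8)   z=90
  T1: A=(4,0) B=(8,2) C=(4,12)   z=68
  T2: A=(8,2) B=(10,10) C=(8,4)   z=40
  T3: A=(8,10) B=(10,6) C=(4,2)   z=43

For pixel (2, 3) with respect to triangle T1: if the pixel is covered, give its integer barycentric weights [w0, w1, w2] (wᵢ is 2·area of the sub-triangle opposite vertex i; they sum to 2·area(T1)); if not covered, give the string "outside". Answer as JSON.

T0:
  2·area = 24  (B↔C swapped to make it positive)
  edge (6, 10)→(0, 8): d=(-6,-2) top-left  bias=+0
  edge (0, 8)→(3, 5): d=(3,-3) top-left  bias=+0
  edge (3, 5)→(6, 10): d=(3,5) right/bottom  bias=-1
    (3,0)@(7, 1): e=[56,0,-32] → ·  [on edge]
    (2,1)@(5, 3): e=[40,0,-16] → ·  [on edge]
    (1,2)@(3, 5): e=[24,0,0] → ·  [on edge]
    (0,3)@(1, 7): e=[8,0,16] → #  [on edge]
    (1,3)@(3, 7): e=[12,6,6] → #
    (2,3)@(5, 7): e=[16,12,-4] → ·
    (0,4)@(1, 9): e=[-4,6,22] → ·
    (1,4)@(3, 9): e=[0,12,12] → #  [on edge]
    (2,4)@(5, 9): e=[4,18,2] → #
    (3,4)@(7, 9): e=[8,24,-8] → ·
    (1,5)@(3, 11): e=[-12,18,18] → ·
    (2,5)@(5, 11): e=[-8,24,8] → ·
    (4,5)@(9, 11): e=[0,36,-12] → ·  [on edge]
    (7,6)@(15, 13): e=[0,60,-36] → ·  [on edge]
  covered (4 px):
    · · · · · · · ·
    · · · · · · · ·
    · · · · · · · ·
    # # · · · · · ·
    · # # · · · · ·
    · · · · · · · ·
    · · · · · · · ·
T1:
  2·area = 48
  edge (4, 0)→(8, 2): d=(4,2) right/bottom  bias=-1
  edge (8, 2)→(4, 12): d=(-4,10) right/bottom  bias=-1
  edge (4, 12)→(4, 0): d=(0,-12) top-left  bias=+0
    (2,0)@(5, 1): e=[2,34,12] → #
    (3,0)@(7, 1): e=[-2,14,36] → ·
    (2,1)@(5, 3): e=[10,26,12] → #
    (3,1)@(7, 3): e=[6,6,36] → #
    (4,1)@(9, 3): e=[2,-14,60] → ·
    (2,2)@(5, 5): e=[18,18,12] → #
    (3,2)@(7, 5): e=[14,-2,36] → ·
    (2,3)@(5, 7): e=[26,10,12] → #
    (3,3)@(7, 7): e=[22,-10,36] → ·
    (2,4)@(5, 9): e=[34,2,12] → #
    (3,4)@(7, 9): e=[30,-18,36] → ·
    (2,5)@(5, 11): e=[42,-6,12] → ·
  covered (6 px):
    · · # · · · · ·
    · · # # · · · ·
    · · # · · · · ·
    · · # · · · · ·
    · · # · · · · ·
    · · · · · · · ·
    · · · · · · · ·
T2:
  2·area = 4
  edge (8, 2)→(10, 10): d=(2,8) right/bottom  bias=-1
  edge (10, 10)→(8, 4): d=(-2,-6) top-left  bias=+0
  edge (8, 4)→(8, 2): d=(0,-2) top-left  bias=+0
    (3,0)@(7, 1): e=[6,0,-2] → ·  [on edge]
    (4,3)@(9, 7): e=[2,0,2] → #  [on edge]
    (5,3)@(11, 7): e=[-14,12,6] → ·
    (4,4)@(9, 9): e=[6,-4,2] → ·
    (5,6)@(11, 13): e=[-2,0,6] → ·  [on edge]
  covered (1 px):
    · · · · · · · ·
    · · · · · · · ·
    · · · · · · · ·
    · · · · # · · ·
    · · · · · · · ·
    · · · · · · · ·
    · · · · · · · ·
T3:
  2·area = 32  (B↔C swapped to make it positive)
  edge (8, 10)→(4, 2): d=(-4,-8) top-left  bias=+0
  edge (4, 2)→(10, 6): d=(6,4) right/bottom  bias=-1
  edge (10, 6)→(8, 10): d=(-2,4) right/bottom  bias=-1
    (2,1)@(5, 3): e=[4,2,26] → #
    (3,1)@(7, 3): e=[20,-6,18] → ·
    (2,2)@(5, 5): e=[-4,14,22] → ·
    (3,2)@(7, 5): e=[12,6,14] → #
    (4,2)@(9, 5): e=[28,-2,6] → ·
    (3,3)@(7, 7): e=[4,18,10] → #
    (4,3)@(9, 7): e=[20,10,2] → #
    (5,3)@(11, 7): e=[36,2,-6] → ·
    (3,4)@(7, 9): e=[-4,30,6] → ·
    (4,4)@(9, 9): e=[12,22,-2] → ·
  covered (4 px):
    · · · · · · · ·
    · · # · · · · ·
    · · · # · · · ·
    · · · # # · · ·
    · · · · · · · ·
    · · · · · · · ·
    · · · · · · · ·

Final: [10,12,26]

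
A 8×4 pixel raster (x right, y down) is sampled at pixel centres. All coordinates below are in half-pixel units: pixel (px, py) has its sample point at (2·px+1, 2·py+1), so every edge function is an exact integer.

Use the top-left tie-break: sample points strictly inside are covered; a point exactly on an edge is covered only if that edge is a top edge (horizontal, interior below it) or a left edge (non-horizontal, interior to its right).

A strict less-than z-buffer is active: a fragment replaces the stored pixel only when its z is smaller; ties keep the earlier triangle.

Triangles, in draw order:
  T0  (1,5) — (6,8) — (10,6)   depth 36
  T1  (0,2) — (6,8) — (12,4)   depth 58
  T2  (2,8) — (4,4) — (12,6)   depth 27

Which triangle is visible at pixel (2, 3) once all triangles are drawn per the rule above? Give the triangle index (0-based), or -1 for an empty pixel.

T0:
  2·area = 22  (B↔C swapped to make it positive)
  edge (1, 5)→(10, 6): d=(9,1) right/bottom  bias=-1
  edge (10, 6)→(6, 8): d=(-4,2) right/bottom  bias=-1
  edge (6, 8)→(1, 5): d=(-5,-3) top-left  bias=+0
    (0,2)@(1, 5): e=[0,22,0] → ·  [on edge]
    (2,3)@(5, 7): e=[14,6,2] → █
    (3,3)@(7, 7): e=[12,2,8] → █
    (4,3)@(9, 7): e=[10,-2,14] → ·
  covered (2 px):
    · · · · · · · ·
    · · · · · · · ·
    · · · · · · · ·
    · · █ █ · · · ·
T1:
  2·area = 60  (B↔C swapped to make it positive)
  edge (0, 2)→(12, 4): d=(12,2) right/bottom  bias=-1
  edge (12, 4)→(6, 8): d=(-6,4) right/bottom  bias=-1
  edge (6, 8)→(0, 2): d=(-6,-6) top-left  bias=+0
    (0,1)@(1, 3): e=[10,50,0] → █  [on edge]
    (1,1)@(3, 3): e=[6,42,12] → █
    (2,1)@(5, 3): e=[2,34,24] → █
    (3,1)@(7, 3): e=[-2,26,36] → ·
    (0,2)@(1, 5): e=[34,38,-12] → ·
    (1,2)@(3, 5): e=[30,30,0] → █  [on edge]
    (3,2)@(7, 5): e=[22,14,24] → █
    (4,2)@(9, 5): e=[18,6,36] → █
    (5,2)@(11, 5): e=[14,-2,48] → ·
    (1,3)@(3, 7): e=[54,18,-12] → ·
    (2,3)@(5, 7): e=[50,10,0] → █  [on edge]
    (4,3)@(9, 7): e=[42,-6,24] → ·
  covered (9 px):
    · · · · · · · ·
    █ █ █ · · · · ·
    · █ █ █ █ · · ·
    · · █ █ · · · ·
T2:
  2·area = 36
  edge (2, 8)→(4, 4): d=(2,-4) top-left  bias=+0
  edge (4, 4)→(12, 6): d=(8,2) right/bottom  bias=-1
  edge (12, 6)→(2, 8): d=(-10,2) right/bottom  bias=-1
    (2,2)@(5, 5): e=[6,6,24] → █
    (3,2)@(7, 5): e=[14,2,20] → █
    (4,2)@(9, 5): e=[22,-2,16] → ·
    (1,3)@(3, 7): e=[2,26,8] → █
    (3,3)@(7, 7): e=[18,18,0] → ·  [on edge]
  covered (4 px):
    · · · · · · · ·
    · · · · · · · ·
    · · █ █ · · · ·
    · █ █ · · · · ·

Z-buffer (winner per pixel, '.' = empty):
  . . . . . . . .
  1 1 1 . . . . .
  . 1 2 2 1 . . .
  . 2 2 0 . . . .

Final: 2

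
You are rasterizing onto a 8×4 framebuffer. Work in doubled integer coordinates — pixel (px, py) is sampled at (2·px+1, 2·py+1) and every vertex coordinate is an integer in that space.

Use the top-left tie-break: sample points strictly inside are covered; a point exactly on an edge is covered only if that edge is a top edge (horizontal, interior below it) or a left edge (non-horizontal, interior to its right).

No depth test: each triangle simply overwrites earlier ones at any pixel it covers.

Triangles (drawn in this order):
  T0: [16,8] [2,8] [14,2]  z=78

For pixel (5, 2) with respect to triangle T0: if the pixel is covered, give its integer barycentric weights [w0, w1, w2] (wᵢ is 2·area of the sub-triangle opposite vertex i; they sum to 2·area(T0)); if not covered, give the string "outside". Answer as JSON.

T0:
  2·area = 84
  edge (16, 8)→(2, 8): d=(-14,0) right/bottom  bias=-1
  edge (2, 8)→(14, 2): d=(12,-6) top-left  bias=+0
  edge (14, 2)→(16, 8): d=(2,6) right/bottom  bias=-1
    (6,1)@(13, 3): e=[70,6,8] → █
    (7,1)@(15, 3): e=[70,18,-4] → ·
    (4,2)@(9, 5): e=[42,6,36] → █
    (5,2)@(11, 5): e=[42,18,24] → █
    (7,2)@(15, 5): e=[42,42,0] → ·  [on edge]
    (2,3)@(5, 7): e=[14,6,64] → █
    (3,3)@(7, 7): e=[14,18,52] → █
    (7,3)@(15, 7): e=[14,66,4] → █
  covered (10 px):
    · · · · · · · ·
    · · · · · · █ ·
    · · · · █ █ █ ·
    · · █ █ █ █ █ █

Final: [18,24,42]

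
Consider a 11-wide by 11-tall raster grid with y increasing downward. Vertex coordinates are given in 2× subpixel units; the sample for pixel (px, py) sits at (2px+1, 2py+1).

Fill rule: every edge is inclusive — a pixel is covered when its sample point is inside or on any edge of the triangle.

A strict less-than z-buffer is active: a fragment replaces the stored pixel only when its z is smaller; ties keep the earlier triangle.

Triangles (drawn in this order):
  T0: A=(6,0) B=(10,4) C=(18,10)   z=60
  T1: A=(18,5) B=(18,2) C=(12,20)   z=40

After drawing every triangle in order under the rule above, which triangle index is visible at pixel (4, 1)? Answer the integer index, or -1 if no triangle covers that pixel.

T0:
  2·area = 8  (B↔C swapped to make it positive)
  edge (6, 0)→(18, 10): d=(12,10) inclusive
  edge (18, 10)→(10, 4): d=(-8,-6) inclusive
  edge (10, 4)→(6, 0): d=(-4,-4) inclusive
    (3,0)@(7, 1): e=[2,6,0] → X  [on edge]
    (4,0)@(9, 1): e=[-18,18,8] → .
    (3,1)@(7, 3): e=[26,-10,-8] → .
    (4,1)@(9, 3): e=[6,2,0] → X  [on edge]
    (5,1)@(11, 3): e=[-14,14,8] → .
    (4,2)@(9, 5): e=[30,-14,-8] → .
    (5,2)@(11, 5): e=[10,-2,0] → .  [on edge]
    (6,3)@(13, 7): e=[14,-6,0] → .  [on edge]
    (7,4)@(15, 9): e=[18,-10,0] → .  [on edge]
    (8,5)@(17, 11): e=[22,-14,0] → .  [on edge]
    (9,6)@(19, 13): e=[26,-18,0] → .  [on edge]
    (10,7)@(21, 15): e=[30,-22,0] → .  [on edge]
  covered (2 px):
    . . . X . . . . . . .
    . . . . X . . . . . .
    . . . . . . . . . . .
    . . . . . . . . . . .
    . . . . . . . . . . .
    . . . . . . . . . . .
    . . . . . . . . . . .
    . . . . . . . . . . .
    . . . . . . . . . . .
    . . . . . . . . . . .
    . . . . . . . . . . .
T1:
  2·area = 18  (B↔C swapped to make it positive)
  edge (18, 5)→(12, 20): d=(-6,15) inclusive
  edge (12, 20)→(18, 2): d=(6,-18) inclusive
  edge (18, 2)→(18, 5): d=(0,3) inclusive
    (8,2)@(17, 5): e=[15,0,3] → X  [on edge]
    (9,2)@(19, 5): e=[-15,36,-3] → .
    (8,3)@(17, 7): e=[3,12,3] → X
    (9,3)@(19, 7): e=[-27,48,-3] → .
    (8,4)@(17, 9): e=[-9,24,3] → .
    (7,5)@(15, 11): e=[9,0,9] → X  [on edge]
    (8,5)@(17, 11): e=[-21,36,3] → .
    (7,6)@(15, 13): e=[-3,12,9] → .
    (6,8)@(13, 17): e=[3,0,15] → X  [on edge]
    (7,8)@(15, 17): e=[-27,36,9] → .
    (6,9)@(13, 19): e=[-9,12,15] → .
  covered (4 px):
    . . . . . . . . . . .
    . . . . . . . . . . .
    . . . . . . . . X . .
    . . . . . . . . X . .
    . . . . . . . . . . .
    . . . . . . . X . . .
    . . . . . . . . . . .
    . . . . . . . . . . .
    . . . . . . X . . . .
    . . . . . . . . . . .
    . . . . . . . . . . .

Z-buffer (winner per pixel, '.' = empty):
  . . . 0 . . . . . . .
  . . . . 0 . . . . . .
  . . . . . . . . 1 . .
  . . . . . . . . 1 . .
  . . . . . . . . . . .
  . . . . . . . 1 . . .
  . . . . . . . . . . .
  . . . . . . . . . . .
  . . . . . . 1 . . . .
  . . . . . . . . . . .
  . . . . . . . . . . .

Answer: 0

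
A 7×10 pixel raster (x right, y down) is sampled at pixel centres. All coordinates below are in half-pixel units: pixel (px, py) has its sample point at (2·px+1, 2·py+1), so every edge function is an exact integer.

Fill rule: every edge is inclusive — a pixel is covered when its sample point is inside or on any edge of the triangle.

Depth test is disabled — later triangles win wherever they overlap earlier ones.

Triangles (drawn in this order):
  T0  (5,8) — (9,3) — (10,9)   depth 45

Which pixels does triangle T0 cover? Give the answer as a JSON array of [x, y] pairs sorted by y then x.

T0:
  2·area = 29
  edge (5, 8)→(9, 3): d=(4,-5) inclusive
  edge (9, 3)→(10, 9): d=(1,6) inclusive
  edge (10, 9)→(5, 8): d=(-5,-1) inclusive
    (4,1)@(9, 3): e=[0,0,29] → #  [on edge]
    (5,1)@(11, 3): e=[10,-12,31] → ·
    (4,2)@(9, 5): e=[8,2,19] → #
    (5,2)@(11, 5): e=[18,-10,21] → ·
    (3,3)@(7, 7): e=[6,16,7] → #
    (5,3)@(11, 7): e=[26,-8,11] → ·
    (3,4)@(7, 9): e=[14,18,-3] → ·
    (4,4)@(9, 9): e=[24,6,-1] → ·
    (0,6)@(1, 13): e=[0,58,-29] → ·  [on edge]
    (5,7)@(11, 15): e=[58,0,-29] → ·  [on edge]
  covered (4 px):
    · · · · · · ·
    · · · · # · ·
    · · · · # · ·
    · · · # # · ·
    · · · · · · ·
    · · · · · · ·
    · · · · · · ·
    · · · · · · ·
    · · · · · · ·
    · · · · · · ·

Final: [[4,1],[4,2],[3,3],[4,3]]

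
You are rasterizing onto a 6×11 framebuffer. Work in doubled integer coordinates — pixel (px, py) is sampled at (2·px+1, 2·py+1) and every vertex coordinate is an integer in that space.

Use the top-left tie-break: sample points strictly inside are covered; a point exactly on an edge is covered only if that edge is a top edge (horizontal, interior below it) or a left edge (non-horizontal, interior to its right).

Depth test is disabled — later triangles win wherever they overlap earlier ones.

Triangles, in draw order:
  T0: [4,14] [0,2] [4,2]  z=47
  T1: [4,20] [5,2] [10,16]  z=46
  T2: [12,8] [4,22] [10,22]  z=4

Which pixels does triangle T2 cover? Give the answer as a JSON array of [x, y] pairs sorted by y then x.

T0:
  2·area = 48
  edge (4, 14)→(0, 2): d=(-4,-12) top-left  bias=+0
  edge (0, 2)→(4, 2): d=(4,0) top-left  bias=+0
  edge (4, 2)→(4, 14): d=(0,12) right/bottom  bias=-1
    (0,1)@(1, 3): e=[8,4,36] → █
    (1,1)@(3, 3): e=[32,4,12] → █
    (2,1)@(5, 3): e=[56,4,-12] → ·
    (0,2)@(1, 5): e=[0,12,36] → █  [on edge]
    (2,2)@(5, 5): e=[48,12,-12] → ·
    (0,3)@(1, 7): e=[-8,20,36] → ·
    (1,3)@(3, 7): e=[16,20,12] → █
    (2,3)@(5, 7): e=[40,20,-12] → ·
    (1,4)@(3, 9): e=[8,28,12] → █
    (2,4)@(5, 9): e=[32,28,-12] → ·
    (1,5)@(3, 11): e=[0,36,12] → █  [on edge]
    (2,5)@(5, 11): e=[24,36,-12] → ·
    (2,8)@(5, 17): e=[0,60,-12] → ·  [on edge]
  covered (7 px):
    · · · · · ·
    █ █ · · · ·
    █ █ · · · ·
    · █ · · · ·
    · █ · · · ·
    · █ · · · ·
    · · · · · ·
    · · · · · ·
    · · · · · ·
    · · · · · ·
    · · · · · ·
T1:
  2·area = 104
  edge (4, 20)→(5, 2): d=(1,-18) top-left  bias=+0
  edge (5, 2)→(10, 16): d=(5,14) right/bottom  bias=-1
  edge (10, 16)→(4, 20): d=(-6,4) right/bottom  bias=-1
    (2,1)@(5, 3): e=[1,5,98] → █
    (3,1)@(7, 3): e=[37,-23,90] → ·
    (2,2)@(5, 5): e=[3,15,86] → █
    (3,2)@(7, 5): e=[39,-13,78] → ·
    (2,3)@(5, 7): e=[5,25,74] → █
    (3,3)@(7, 7): e=[41,-3,66] → ·
    (2,4)@(5, 9): e=[7,35,62] → █
    (3,4)@(7, 9): e=[43,7,54] → █
    (4,4)@(9, 9): e=[79,-21,46] → ·
    (2,5)@(5, 11): e=[9,45,50] → █
    (4,5)@(9, 11): e=[81,-11,34] → ·
    (2,6)@(5, 13): e=[11,55,38] → █
  covered (15 px):
    · · · · · ·
    · · █ · · ·
    · · █ · · ·
    · · █ · · ·
    · · █ █ · ·
    · · █ █ · ·
    · · █ █ · ·
    · · █ █ █ ·
    · · █ █ · ·
    · · █ · · ·
    · · · · · ·
T2:
  2·area = 84  (B↔C swapped to make it positive)
  edge (12, 8)→(10, 22): d=(-2,14) right/bottom  bias=-1
  edge (10, 22)→(4, 22): d=(-6,0) right/bottom  bias=-1
  edge (4, 22)→(12, 8): d=(8,-14) top-left  bias=+0
    (5,5)@(11, 11): e=[8,66,10] → █
    (5,6)@(11, 13): e=[4,54,26] → █
    (4,7)@(9, 15): e=[28,42,14] → █
    (5,7)@(11, 15): e=[0,42,42] → ·  [on edge]
    (3,8)@(7, 17): e=[52,30,2] → █
    (5,8)@(11, 17): e=[-4,30,58] → ·
    (3,9)@(7, 19): e=[48,18,18] → █
    (5,9)@(11, 19): e=[-8,18,74] → ·
    (2,10)@(5, 21): e=[72,6,6] → █
    (5,10)@(11, 21): e=[-12,6,90] → ·
  covered (10 px):
    · · · · · ·
    · · · · · ·
    · · · · · ·
    · · · · · ·
    · · · · · ·
    · · · · · █
    · · · · · █
    · · · · █ ·
    · · · █ █ ·
    · · · █ █ ·
    · · █ █ █ ·

Result: [[5,5],[5,6],[4,7],[3,8],[4,8],[3,9],[4,9],[2,10],[3,10],[4,10]]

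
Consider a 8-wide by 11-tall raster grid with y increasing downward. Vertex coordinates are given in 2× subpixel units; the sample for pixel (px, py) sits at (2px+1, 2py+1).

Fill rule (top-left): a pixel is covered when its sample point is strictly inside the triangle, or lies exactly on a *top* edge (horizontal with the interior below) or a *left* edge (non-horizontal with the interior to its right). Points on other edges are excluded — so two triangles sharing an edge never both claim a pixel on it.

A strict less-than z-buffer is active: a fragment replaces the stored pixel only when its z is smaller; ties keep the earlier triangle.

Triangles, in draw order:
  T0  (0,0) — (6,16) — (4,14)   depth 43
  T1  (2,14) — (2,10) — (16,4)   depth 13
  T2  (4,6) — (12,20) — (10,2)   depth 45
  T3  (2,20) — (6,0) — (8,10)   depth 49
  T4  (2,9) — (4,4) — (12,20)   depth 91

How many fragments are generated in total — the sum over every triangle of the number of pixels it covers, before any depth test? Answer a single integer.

T0:
  2·area = 20
  edge (0, 0)→(6, 16): d=(6,16) right/bottom  bias=-1
  edge (6, 16)→(4, 14): d=(-2,-2) top-left  bias=+0
  edge (4, 14)→(0, 0): d=(-4,-14) top-left  bias=+0
    (0,1)@(1, 3): e=[2,16,2] → #
    (1,1)@(3, 3): e=[-30,20,30] → ·
    (0,2)@(1, 5): e=[14,12,-6] → ·
    (1,4)@(3, 9): e=[6,8,6] → #
    (2,4)@(5, 9): e=[-26,12,34] → ·
    (0,5)@(1, 11): e=[50,0,-30] → ·  [on edge]
    (1,5)@(3, 11): e=[18,4,-2] → ·
    (1,6)@(3, 13): e=[30,0,-10] → ·  [on edge]
    (2,7)@(5, 15): e=[10,0,10] → #  [on edge]
    (3,7)@(7, 15): e=[-22,4,38] → ·
    (2,8)@(5, 17): e=[22,-4,2] → ·
    (3,8)@(7, 17): e=[-10,0,30] → ·  [on edge]
    (4,9)@(9, 19): e=[-30,0,50] → ·  [on edge]
    (5,10)@(11, 21): e=[-50,0,70] → ·  [on edge]
  covered (3 px):
    · · · · · · · ·
    # · · · · · · ·
    · · · · · · · ·
    · · · · · · · ·
    · # · · · · · ·
    · · · · · · · ·
    · · · · · · · ·
    · · # · · · · ·
    · · · · · · · ·
    · · · · · · · ·
    · · · · · · · ·
T1:
  2·area = 56
  edge (2, 14)→(2, 10): d=(0,-4) top-left  bias=+0
  edge (2, 10)→(16, 4): d=(14,-6) top-left  bias=+0
  edge (16, 4)→(2, 14): d=(-14,10) right/bottom  bias=-1
    (4,3)@(9, 7): e=[28,0,28] → #  [on edge]
    (5,3)@(11, 7): e=[36,12,8] → #
    (6,3)@(13, 7): e=[44,24,-12] → ·
    (2,4)@(5, 9): e=[12,4,40] → #
    (3,4)@(7, 9): e=[20,16,20] → #
    (4,4)@(9, 9): e=[28,28,0] → ·  [on edge]
    (5,4)@(11, 9): e=[36,40,-20] → ·
    (1,5)@(3, 11): e=[4,20,32] → #
    (3,5)@(7, 11): e=[20,44,-8] → ·
    (1,6)@(3, 13): e=[4,48,4] → #
    (2,6)@(5, 13): e=[12,60,-16] → ·
    (1,7)@(3, 15): e=[4,76,-24] → ·
  covered (7 px):
    · · · · · · · ·
    · · · · · · · ·
    · · · · · · · ·
    · · · · # # · ·
    · · # # · · · ·
    · # # · · · · ·
    · # · · · · · ·
    · · · · · · · ·
    · · · · · · · ·
    · · · · · · · ·
    · · · · · · · ·
T2:
  2·area = 116  (B↔C swapped to make it positive)
  edge (4, 6)→(10, 2): d=(6,-4) top-left  bias=+0
  edge (10, 2)→(12, 20): d=(2,18) right/bottom  bias=-1
  edge (12, 20)→(4, 6): d=(-8,-14) top-left  bias=+0
    (4,1)@(9, 3): e=[2,20,94] → #
    (5,1)@(11, 3): e=[10,-16,122] → ·
    (3,2)@(7, 5): e=[6,60,50] → #
    (5,2)@(11, 5): e=[22,-12,106] → ·
    (2,3)@(5, 7): e=[10,100,6] → #
    (5,3)@(11, 7): e=[34,-8,90] → ·
    (2,4)@(5, 9): e=[22,104,-10] → ·
    (3,4)@(7, 9): e=[30,68,18] → #
    (5,4)@(11, 9): e=[46,-4,74] → ·
    (3,5)@(7, 11): e=[42,72,2] → #
    (5,5)@(11, 11): e=[58,0,58] → ·  [on edge]
    (3,6)@(7, 13): e=[54,76,-14] → ·
  covered (14 px):
    · · · · · · · ·
    · · · · # · · ·
    · · · # # · · ·
    · · # # # · · ·
    · · · # # · · ·
    · · · # # · · ·
    · · · · # # · ·
    · · · · · # · ·
    · · · · · # · ·
    · · · · · · · ·
    · · · · · · · ·
T3:
  2·area = 80
  edge (2, 20)→(6, 0): d=(4,-20) top-left  bias=+0
  edge (6, 0)→(8, 10): d=(2,10) right/bottom  bias=-1
  edge (8, 10)→(2, 20): d=(-6,10) right/bottom  bias=-1
    (2,2)@(5, 5): e=[0,20,60] → #  [on edge]
    (3,2)@(7, 5): e=[40,0,40] → ·  [on edge]
    (5,2)@(11, 5): e=[120,-40,0] → ·  [on edge]
    (2,3)@(5, 7): e=[8,24,48] → #
    (3,3)@(7, 7): e=[48,4,28] → #
    (4,3)@(9, 7): e=[88,-16,8] → ·
    (2,4)@(5, 9): e=[16,28,36] → #
    (4,4)@(9, 9): e=[96,-12,-4] → ·
    (2,5)@(5, 11): e=[24,32,24] → #
    (4,5)@(9, 11): e=[104,-8,-16] → ·
    (2,6)@(5, 13): e=[32,36,12] → #
    (3,6)@(7, 13): e=[72,16,-8] → ·
    (1,7)@(3, 15): e=[0,60,20] → #  [on edge]
    (2,7)@(5, 15): e=[40,40,0] → ·  [on edge]
    (4,7)@(9, 15): e=[120,0,-40] → ·  [on edge]
  covered (10 px):
    · · · · · · · ·
    · · · · · · · ·
    · · # · · · · ·
    · · # # · · · ·
    · · # # · · · ·
    · · # # · · · ·
    · · # · · · · ·
    · # · · · · · ·
    · # · · · · · ·
    · · · · · · · ·
    · · · · · · · ·
T4:
  2·area = 72
  edge (2, 9)→(4, 4): d=(2,-5) top-left  bias=+0
  edge (4, 4)→(12, 20): d=(8,16) right/bottom  bias=-1
  edge (12, 20)→(2, 9): d=(-10,-11) top-left  bias=+0
    (1,3)@(3, 7): e=[1,40,31] → #
    (2,3)@(5, 7): e=[11,8,53] → #
    (3,3)@(7, 7): e=[21,-24,75] → ·
    (1,4)@(3, 9): e=[5,56,11] → #
    (3,4)@(7, 9): e=[25,-8,55] → ·
    (1,5)@(3, 11): e=[9,72,-9] → ·
    (2,5)@(5, 11): e=[19,40,13] → #
    (3,5)@(7, 11): e=[29,8,35] → #
    (4,5)@(9, 11): e=[39,-24,57] → ·
    (2,6)@(5, 13): e=[23,56,-7] → ·
    (3,6)@(7, 13): e=[33,24,15] → #
    (4,6)@(9, 13): e=[43,-8,37] → ·
  covered (8 px):
    · · · · · · · ·
    · · · · · · · ·
    · · · · · · · ·
    · # # · · · · ·
    · # # · · · · ·
    · · # # · · · ·
    · · · # · · · ·
    · · · · # · · ·
    · · · · · · · ·
    · · · · · · · ·
    · · · · · · · ·

Final: 42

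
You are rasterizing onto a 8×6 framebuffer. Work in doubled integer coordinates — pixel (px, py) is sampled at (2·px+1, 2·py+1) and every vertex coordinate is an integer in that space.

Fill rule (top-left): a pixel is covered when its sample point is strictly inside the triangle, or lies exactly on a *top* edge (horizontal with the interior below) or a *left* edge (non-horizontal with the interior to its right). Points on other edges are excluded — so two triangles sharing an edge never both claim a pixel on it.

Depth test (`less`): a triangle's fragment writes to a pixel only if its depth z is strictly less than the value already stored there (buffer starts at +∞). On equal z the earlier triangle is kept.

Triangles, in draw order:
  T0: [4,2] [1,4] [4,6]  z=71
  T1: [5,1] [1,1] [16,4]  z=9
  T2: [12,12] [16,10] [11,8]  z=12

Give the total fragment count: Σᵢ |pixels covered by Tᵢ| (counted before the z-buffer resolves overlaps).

T0:
  2·area = 12  (B↔C swapped to make it positive)
  edge (4, 2)→(4, 6): d=(0,4) right/bottom  bias=-1
  edge (4, 6)→(1, 4): d=(-3,-2) top-left  bias=+0
  edge (1, 4)→(4, 2): d=(3,-2) top-left  bias=+0
    (1,1)@(3, 3): e=[4,7,1] → #
    (2,1)@(5, 3): e=[-4,11,5] → ·
    (1,2)@(3, 5): e=[4,1,7] → #
    (2,2)@(5, 5): e=[-4,5,11] → ·
    (1,3)@(3, 7): e=[4,-5,13] → ·
  covered (2 px):
    · · · · · · · ·
    · # · · · · · ·
    · # · · · · · ·
    · · · · · · · ·
    · · · · · · · ·
    · · · · · · · ·
T1:
  2·area = 12  (B↔C swapped to make it positive)
  edge (5, 1)→(16, 4): d=(11,3) right/bottom  bias=-1
  edge (16, 4)→(1, 1): d=(-15,-3) top-left  bias=+0
  edge (1, 1)→(5, 1): d=(4,0) top-left  bias=+0
    (0,0)@(1, 1): e=[12,0,0] → #  [on edge]
    (1,0)@(3, 1): e=[6,6,0] → #  [on edge]
    (2,0)@(5, 1): e=[0,12,0] → ·  [on edge]
    (3,0)@(7, 1): e=[-6,18,0] → ·  [on edge]
    (4,0)@(9, 1): e=[-12,24,0] → ·  [on edge]
    (5,0)@(11, 1): e=[-18,30,0] → ·  [on edge]
    (6,0)@(13, 1): e=[-24,36,0] → ·  [on edge]
    (7,0)@(15, 1): e=[-30,42,0] → ·  [on edge]
    (0,1)@(1, 3): e=[34,-30,8] → ·
    (1,1)@(3, 3): e=[28,-24,8] → ·
    (5,1)@(11, 3): e=[4,0,8] → #  [on edge]
    (6,1)@(13, 3): e=[-2,6,8] → ·
  covered (3 px):
    # # · · · · · ·
    · · · · · # · ·
    · · · · · · · ·
    · · · · · · · ·
    · · · · · · · ·
    · · · · · · · ·
T2:
  2·area = 18  (B↔C swapped to make it positive)
  edge (12, 12)→(11, 8): d=(-1,-4) top-left  bias=+0
  edge (11, 8)→(16, 10): d=(5,2) right/bottom  bias=-1
  edge (16, 10)→(12, 12): d=(-4,2) right/bottom  bias=-1
    (6,4)@(13, 9): e=[7,1,10] → #
    (7,4)@(15, 9): e=[15,-3,6] → ·
    (6,5)@(13, 11): e=[5,11,2] → #
    (7,5)@(15, 11): e=[13,7,-2] → ·
  covered (2 px):
    · · · · · · · ·
    · · · · · · · ·
    · · · · · · · ·
    · · · · · · · ·
    · · · · · · # ·
    · · · · · · # ·

Final: 7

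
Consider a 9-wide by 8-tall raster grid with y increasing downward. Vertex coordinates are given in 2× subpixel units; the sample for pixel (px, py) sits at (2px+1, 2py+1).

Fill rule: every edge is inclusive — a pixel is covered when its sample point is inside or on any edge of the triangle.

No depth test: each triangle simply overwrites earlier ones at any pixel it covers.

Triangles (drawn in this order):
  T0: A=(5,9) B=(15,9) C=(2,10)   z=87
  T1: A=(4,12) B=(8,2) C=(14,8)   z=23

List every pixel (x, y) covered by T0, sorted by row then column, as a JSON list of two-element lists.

T0:
  2·area = 10
  edge (5, 9)→(15, 9): d=(10,0) inclusive
  edge (15, 9)→(2, 10): d=(-13,1) inclusive
  edge (2, 10)→(5, 9): d=(3,-1) inclusive
    (8,2)@(17, 5): e=[-40,50,0] → ·  [on edge]
    (5,3)@(11, 7): e=[-20,30,0] → ·  [on edge]
    (0,4)@(1, 9): e=[0,14,-4] → ·  [on edge]
    (1,4)@(3, 9): e=[0,12,-2] → ·  [on edge]
    (2,4)@(5, 9): e=[0,10,0] → █  [on edge]
    (3,4)@(7, 9): e=[0,8,2] → █  [on edge]
    (4,4)@(9, 9): e=[0,6,4] → █  [on edge]
    (5,4)@(11, 9): e=[0,4,6] → █  [on edge]
    (6,4)@(13, 9): e=[0,2,8] → █  [on edge]
    (7,4)@(15, 9): e=[0,0,10] → █  [on edge]
    (8,4)@(17, 9): e=[0,-2,12] → ·  [on edge]
    (2,5)@(5, 11): e=[20,-16,6] → ·
  covered (6 px):
    · · · · · · · · ·
    · · · · · · · · ·
    · · · · · · · · ·
    · · · · · · · · ·
    · · █ █ █ █ █ █ ·
    · · · · · · · · ·
    · · · · · · · · ·
    · · · · · · · · ·
T1:
  2·area = 84
  edge (4, 12)→(8, 2): d=(4,-10) inclusive
  edge (8, 2)→(14, 8): d=(6,6) inclusive
  edge (14, 8)→(4, 12): d=(-10,4) inclusive
    (3,0)@(7, 1): e=[-14,0,98] → ·  [on edge]
    (4,1)@(9, 3): e=[14,0,70] → █  [on edge]
    (5,1)@(11, 3): e=[34,-12,62] → ·
    (3,2)@(7, 5): e=[2,24,58] → █
    (5,2)@(11, 5): e=[42,0,42] → █  [on edge]
    (6,2)@(13, 5): e=[62,-12,34] → ·
    (3,3)@(7, 7): e=[10,36,38] → █
    (6,3)@(13, 7): e=[70,0,14] → █  [on edge]
    (7,3)@(15, 7): e=[90,-12,6] → ·
    (3,4)@(7, 9): e=[18,48,18] → █
    (6,4)@(13, 9): e=[78,12,-6] → ·
    (7,4)@(15, 9): e=[98,0,-14] → ·  [on edge]
    (8,5)@(17, 11): e=[126,0,-42] → ·  [on edge]
  covered (12 px):
    · · · · · · · · ·
    · · · · █ · · · ·
    · · · █ █ █ · · ·
    · · · █ █ █ █ · ·
    · · · █ █ █ · · ·
    · · █ · · · · · ·
    · · · · · · · · ·
    · · · · · · · · ·

Answer: [[2,4],[3,4],[4,4],[5,4],[6,4],[7,4]]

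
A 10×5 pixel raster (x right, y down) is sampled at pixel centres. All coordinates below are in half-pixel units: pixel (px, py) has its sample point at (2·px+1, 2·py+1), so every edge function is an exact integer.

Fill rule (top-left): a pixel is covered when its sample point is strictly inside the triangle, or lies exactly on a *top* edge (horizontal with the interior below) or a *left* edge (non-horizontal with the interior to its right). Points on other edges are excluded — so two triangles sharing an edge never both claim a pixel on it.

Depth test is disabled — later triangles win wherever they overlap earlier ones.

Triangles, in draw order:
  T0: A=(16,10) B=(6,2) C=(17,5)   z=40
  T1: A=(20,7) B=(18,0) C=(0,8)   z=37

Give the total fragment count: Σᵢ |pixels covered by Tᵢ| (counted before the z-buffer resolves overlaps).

T0:
  2·area = 58
  edge (16, 10)→(6, 2): d=(-10,-8) top-left  bias=+0
  edge (6, 2)→(17, 5): d=(11,3) right/bottom  bias=-1
  edge (17, 5)→(16, 10): d=(-1,5) right/bottom  bias=-1
    (4,1)@(9, 3): e=[14,2,42] → X
    (5,1)@(11, 3): e=[30,-4,32] → .
    (4,2)@(9, 5): e=[-6,24,40] → .
    (5,2)@(11, 5): e=[10,18,30] → X
    (6,2)@(13, 5): e=[26,12,20] → X
    (7,2)@(15, 5): e=[42,6,10] → X
    (8,2)@(17, 5): e=[58,0,0] → .  [on edge]
    (5,3)@(11, 7): e=[-10,40,28] → .
    (6,3)@(13, 7): e=[6,34,18] → X
    (8,3)@(17, 7): e=[38,22,-2] → .
    (6,4)@(13, 9): e=[-14,56,16] → .
    (7,4)@(15, 9): e=[2,50,6] → X
  covered (7 px):
    . . . . . . . . . .
    . . . . X . . . . .
    . . . . . X X X . .
    . . . . . . X X . .
    . . . . . . . X . .
T1:
  2·area = 142  (B↔C swapped to make it positive)
  edge (20, 7)→(0, 8): d=(-20,1) right/bottom  bias=-1
  edge (0, 8)→(18, 0): d=(18,-8) top-left  bias=+0
  edge (18, 0)→(20, 7): d=(2,7) right/bottom  bias=-1
    (8,0)@(17, 1): e=[123,10,9] → X
    (9,0)@(19, 1): e=[121,26,-5] → .
    (6,1)@(13, 3): e=[87,14,41] → X
    (7,1)@(15, 3): e=[85,30,27] → X
    (9,1)@(19, 3): e=[81,62,-1] → .
    (3,2)@(7, 5): e=[53,2,87] → X
    (4,2)@(9, 5): e=[51,18,73] → X
    (5,2)@(11, 5): e=[49,34,59] → X
    (9,2)@(19, 5): e=[41,98,3] → X
    (1,3)@(3, 7): e=[17,6,119] → X
    (2,3)@(5, 7): e=[15,22,105] → X
    (1,4)@(3, 9): e=[-23,42,123] → .
  covered (20 px):
    . . . . . . . . X .
    . . . . . . X X X .
    . . . X X X X X X X
    . X X X X X X X X X
    . . . . . . . . . .

Result: 27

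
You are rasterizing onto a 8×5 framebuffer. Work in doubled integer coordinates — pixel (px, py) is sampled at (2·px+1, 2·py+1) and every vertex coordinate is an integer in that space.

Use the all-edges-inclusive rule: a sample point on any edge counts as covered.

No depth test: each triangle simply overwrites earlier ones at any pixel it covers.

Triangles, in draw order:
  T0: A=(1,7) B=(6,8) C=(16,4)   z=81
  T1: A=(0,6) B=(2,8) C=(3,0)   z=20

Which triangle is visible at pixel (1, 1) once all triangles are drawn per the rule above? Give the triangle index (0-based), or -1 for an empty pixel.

T0:
  2·area = 30  (B↔C swapped to make it positive)
  edge (1, 7)→(16, 4): d=(15,-3) inclusive
  edge (16, 4)→(6, 8): d=(-10,4) inclusive
  edge (6, 8)→(1, 7): d=(-5,-1) inclusive
    (5,2)@(11, 5): e=[0,10,20] → █  [on edge]
    (6,2)@(13, 5): e=[6,2,22] → █
    (7,2)@(15, 5): e=[12,-6,24] → ·
    (0,3)@(1, 7): e=[0,30,0] → █  [on edge]
    (1,3)@(3, 7): e=[6,22,2] → █
    (2,3)@(5, 7): e=[12,14,4] → █
    (3,3)@(7, 7): e=[18,6,6] → █
    (4,3)@(9, 7): e=[24,-2,8] → ·
    (5,3)@(11, 7): e=[30,-10,10] → ·
    (6,3)@(13, 7): e=[36,-18,12] → ·
    (0,4)@(1, 9): e=[30,10,-10] → ·
    (1,4)@(3, 9): e=[36,2,-8] → ·
    (5,4)@(11, 9): e=[60,-30,0] → ·  [on edge]
  covered (6 px):
    · · · · · · · ·
    · · · · · · · ·
    · · · · · █ █ ·
    █ █ █ █ · · · ·
    · · · · · · · ·
T1:
  2·area = 18  (B↔C swapped to make it positive)
  edge (0, 6)→(3, 0): d=(3,-6) inclusive
  edge (3, 0)→(2, 8): d=(-1,8) inclusive
  edge (2, 8)→(0, 6): d=(-2,-2) inclusive
    (0,2)@(1, 5): e=[3,11,4] → █
    (1,2)@(3, 5): e=[15,-5,8] → ·
    (0,3)@(1, 7): e=[9,9,0] → █  [on edge]
    (1,3)@(3, 7): e=[21,-7,4] → ·
    (0,4)@(1, 9): e=[15,7,-4] → ·
    (1,4)@(3, 9): e=[27,-9,0] → ·  [on edge]
  covered (2 px):
    · · · · · · · ·
    · · · · · · · ·
    █ · · · · · · ·
    █ · · · · · · ·
    · · · · · · · ·

Z-buffer (winner per pixel, '.' = empty):
  . . . . . . . .
  . . . . . . . .
  1 . . . . 0 0 .
  1 0 0 0 . . . .
  . . . . . . . .

Result: -1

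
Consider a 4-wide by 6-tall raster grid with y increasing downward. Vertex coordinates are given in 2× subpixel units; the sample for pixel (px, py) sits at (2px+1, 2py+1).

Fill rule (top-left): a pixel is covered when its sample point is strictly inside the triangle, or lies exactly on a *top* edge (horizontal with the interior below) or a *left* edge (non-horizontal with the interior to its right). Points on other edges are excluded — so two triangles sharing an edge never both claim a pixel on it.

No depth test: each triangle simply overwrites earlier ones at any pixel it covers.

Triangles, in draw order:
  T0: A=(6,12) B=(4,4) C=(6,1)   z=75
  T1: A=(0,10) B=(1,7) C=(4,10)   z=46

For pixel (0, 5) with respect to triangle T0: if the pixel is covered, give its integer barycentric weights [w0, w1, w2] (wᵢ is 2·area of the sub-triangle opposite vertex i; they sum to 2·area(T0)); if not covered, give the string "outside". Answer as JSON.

T0:
  2·area = 22
  edge (6, 12)→(4, 4): d=(-2,-8) top-left  bias=+0
  edge (4, 4)→(6, 1): d=(2,-3) top-left  bias=+0
  edge (6, 1)→(6, 12): d=(0,11) right/bottom  bias=-1
    (2,1)@(5, 3): e=[10,1,11] → X
    (3,1)@(7, 3): e=[26,7,-11] → .
    (2,2)@(5, 5): e=[6,5,11] → X
    (3,2)@(7, 5): e=[22,11,-11] → .
    (2,3)@(5, 7): e=[2,9,11] → X
    (3,3)@(7, 7): e=[18,15,-11] → .
    (2,4)@(5, 9): e=[-2,13,11] → .
  covered (3 px):
    . . . .
    . . X .
    . . X .
    . . X .
    . . . .
    . . . .
T1:
  2·area = 12
  edge (0, 10)→(1, 7): d=(1,-3) top-left  bias=+0
  edge (1, 7)→(4, 10): d=(3,3) right/bottom  bias=-1
  edge (4, 10)→(0, 10): d=(-4,0) right/bottom  bias=-1
    (1,0)@(3, 1): e=[0,-24,36] → .  [on edge]
    (0,3)@(1, 7): e=[0,0,12] → .  [on edge]
    (0,4)@(1, 9): e=[2,6,4] → X
    (1,4)@(3, 9): e=[8,0,4] → .  [on edge]
    (0,5)@(1, 11): e=[4,12,-4] → .
    (2,5)@(5, 11): e=[16,0,-4] → .  [on edge]
  covered (1 px):
    . . . .
    . . . .
    . . . .
    . . . .
    X . . .
    . . . .

Result: "outside"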